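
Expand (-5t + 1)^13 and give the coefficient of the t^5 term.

The general term is C(13,j)·(-5t)^j·(1)^(13-j); the t^5 term has j = 5.
C(13,5) = 1287.
Coefficient = C(13,5) · (-5)^5 = 1287 · (-3125) = -4021875.

-4021875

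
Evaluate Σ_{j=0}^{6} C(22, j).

110056

1 + 22 + 231 + 1540 + 7315 + 26334 + 74613 = 110056.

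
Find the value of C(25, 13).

5200300

C(25,13) = C(25,12) by symmetry.
C(25,12) = (25·24·23·22·21·20·19·18·17·16·15·14) / 12! = 2490952020480000 / 479001600 = 5200300.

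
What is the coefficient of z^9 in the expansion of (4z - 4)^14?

The general term is C(14,j)·(4z)^j·(-4)^(14-j); the z^9 term has j = 9.
C(14,9) = 2002.
Coefficient = C(14,9) · 4^9 · (-4)^5 = 2002 · 262144 · (-1024) = -537407782912.

-537407782912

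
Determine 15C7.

C(15,7) = (15·14·13·12·11·10·9) / 7! = 32432400 / 5040 = 6435.

6435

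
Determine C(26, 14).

C(26,14) = C(26,12) by symmetry.
C(26,12) = (26·25·24·23·22·21·20·19·18·17·16·15) / 12! = 4626053752320000 / 479001600 = 9657700.

9657700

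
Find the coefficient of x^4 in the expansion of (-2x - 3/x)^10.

414720

General term: C(10,j)·(-2x)^j·(-3/x)^(10-j), with x-exponent 1j − 1(10−j) = 2j − 10.
Set 2j − 10 = 4: j = 7.
C(10,7) = 120; (-2)^7 = -128; (-3)^3 = -27.
Coefficient = 120 · (-128) · (-27) = 414720.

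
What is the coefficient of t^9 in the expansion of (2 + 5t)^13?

22343750000

The general term is C(13,j)·(2)^j·(5t)^(13-j); the t^9 term has j = 4.
C(13,4) = 715.
Coefficient = C(13,4) · 2^4 · 5^9 = 715 · 16 · 1953125 = 22343750000.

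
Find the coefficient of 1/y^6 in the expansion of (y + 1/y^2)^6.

15

General term: C(6,j)·(y)^j·(1/y^2)^(6-j), with y-exponent 1j − 2(6−j) = 3j − 12.
Set 3j − 12 = -6: j = 2.
C(6,2) = 15; 1^2 = 1; 1^4 = 1.
Coefficient = 15 · 1 · 1 = 15.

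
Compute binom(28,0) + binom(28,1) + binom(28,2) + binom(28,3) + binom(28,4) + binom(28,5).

1 + 28 + 378 + 3276 + 20475 + 98280 = 122438.

122438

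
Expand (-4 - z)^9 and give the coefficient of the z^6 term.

-5376

The general term is C(9,j)·(-4)^j·(-z)^(9-j); the z^6 term has j = 3.
C(9,3) = 84.
Coefficient = C(9,3) · (-4)^3 = 84 · (-64) = -5376.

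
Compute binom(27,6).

C(27,6) = (27·26·25·24·23·22) / 6! = 213127200 / 720 = 296010.

296010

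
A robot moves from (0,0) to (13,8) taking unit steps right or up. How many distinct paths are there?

203490

Each path is a sequence of 21 steps with 13 rights: C(21,13) = 203490.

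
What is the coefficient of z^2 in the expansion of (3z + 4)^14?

The general term is C(14,j)·(3z)^j·(4)^(14-j); the z^2 term has j = 2.
C(14,2) = 91.
Coefficient = C(14,2) · 3^2 · 4^12 = 91 · 9 · 16777216 = 13740539904.

13740539904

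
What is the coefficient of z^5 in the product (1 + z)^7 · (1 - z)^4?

14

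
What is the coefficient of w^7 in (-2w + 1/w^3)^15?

-860160

General term: C(15,j)·(-2w)^j·(1/w^3)^(15-j), with w-exponent 1j − 3(15−j) = 4j − 45.
Set 4j − 45 = 7: j = 13.
C(15,13) = 105; (-2)^13 = -8192; 1^2 = 1.
Coefficient = 105 · (-8192) · 1 = -860160.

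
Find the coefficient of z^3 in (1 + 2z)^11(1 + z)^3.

Coefficient of z^3 = Σ_{j} C(11,j)·2^j·C(3,3-j)·1^(3-j) for j from 0 to 3.
= 1 + 66 + 660 + 1320 = 2047.

2047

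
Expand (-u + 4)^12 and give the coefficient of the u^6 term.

3784704

The general term is C(12,j)·(-u)^j·(4)^(12-j); the u^6 term has j = 6.
C(12,6) = 924.
Coefficient = C(12,6) · 4^6 = 924 · 4096 = 3784704.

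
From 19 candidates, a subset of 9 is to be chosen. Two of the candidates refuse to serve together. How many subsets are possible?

72930

All 9-subsets: C(19,9) = 92378. Those containing both fixed elements: C(17,7) = 19448.
92378 − 19448 = 72930.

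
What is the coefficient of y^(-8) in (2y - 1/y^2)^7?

-84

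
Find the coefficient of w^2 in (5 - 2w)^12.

The general term is C(12,j)·(5)^j·(-2w)^(12-j); the w^2 term has j = 10.
C(12,10) = 66.
Coefficient = C(12,10) · 5^10 · (-2)^2 = 66 · 9765625 · 4 = 2578125000.

2578125000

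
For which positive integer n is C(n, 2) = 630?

n(n−1)/2 = 630 ⇒ n(n−1) = 1260. Since 36·35 = 1260, n = 36.

36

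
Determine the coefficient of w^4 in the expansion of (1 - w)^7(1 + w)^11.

Coefficient of w^4 = Σ_{j} C(7,j)·(-1)^j·C(11,4-j)·1^(4-j) for j from 0 to 4.
= 330 + (-1155) + 1155 + (-385) + 35 = -20.

-20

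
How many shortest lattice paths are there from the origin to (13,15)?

37442160

Each path is a sequence of 28 steps with 13 rights: C(28,13) = 37442160.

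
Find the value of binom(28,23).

C(28,23) = C(28,5) by symmetry.
C(28,5) = (28·27·26·25·24) / 5! = 11793600 / 120 = 98280.

98280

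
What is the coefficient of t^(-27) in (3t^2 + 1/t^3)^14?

General term: C(14,j)·(3t^2)^j·(1/t^3)^(14-j), with t-exponent 2j − 3(14−j) = 5j − 42.
Set 5j − 42 = -27: j = 3.
C(14,3) = 364; 3^3 = 27; 1^11 = 1.
Coefficient = 364 · 27 · 1 = 9828.

9828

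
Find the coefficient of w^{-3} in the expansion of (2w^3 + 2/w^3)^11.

946176

General term: C(11,j)·(2w^3)^j·(2/w^3)^(11-j), with w-exponent 3j − 3(11−j) = 6j − 33.
Set 6j − 33 = -3: j = 5.
C(11,5) = 462; 2^5 = 32; 2^6 = 64.
Coefficient = 462 · 32 · 64 = 946176.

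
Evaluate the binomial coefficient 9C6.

84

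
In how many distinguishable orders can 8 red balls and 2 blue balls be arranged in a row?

45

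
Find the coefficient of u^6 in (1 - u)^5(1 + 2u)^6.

Coefficient of u^6 = Σ_{j} C(5,j)·(-1)^j·C(6,6-j)·2^(6-j) for j from 0 to 5.
= 64 + (-960) + 2400 + (-1600) + 300 + (-12) = 192.

192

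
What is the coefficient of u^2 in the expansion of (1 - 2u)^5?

The general term is C(5,j)·(1)^j·(-2u)^(5-j); the u^2 term has j = 3.
C(5,3) = 10.
Coefficient = C(5,3) · (-2)^2 = 10 · 4 = 40.

40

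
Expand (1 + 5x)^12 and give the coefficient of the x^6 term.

14437500

The general term is C(12,j)·(1)^j·(5x)^(12-j); the x^6 term has j = 6.
C(12,6) = 924.
Coefficient = C(12,6) · 5^6 = 924 · 15625 = 14437500.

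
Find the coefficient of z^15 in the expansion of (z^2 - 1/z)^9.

General term: C(9,j)·(z^2)^j·(-1/z)^(9-j), with z-exponent 2j − 1(9−j) = 3j − 9.
Set 3j − 9 = 15: j = 8.
C(9,8) = 9; 1^8 = 1; (-1)^1 = -1.
Coefficient = 9 · 1 · (-1) = -9.

-9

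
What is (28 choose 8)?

3108105

C(28,8) = (28·27·26·25·24·23·22·21) / 8! = 125318793600 / 40320 = 3108105.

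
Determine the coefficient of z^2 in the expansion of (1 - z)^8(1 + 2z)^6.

-8

Coefficient of z^2 = Σ_{j} C(8,j)·(-1)^j·C(6,2-j)·2^(2-j) for j from 0 to 2.
= 60 + (-96) + 28 = -8.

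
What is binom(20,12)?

125970

C(20,12) = C(20,8) by symmetry.
C(20,8) = (20·19·18·17·16·15·14·13) / 8! = 5079110400 / 40320 = 125970.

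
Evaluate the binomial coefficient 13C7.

C(13,7) = C(13,6) by symmetry.
C(13,6) = (13·12·11·10·9·8) / 6! = 1235520 / 720 = 1716.

1716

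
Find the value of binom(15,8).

6435

C(15,8) = C(15,7) by symmetry.
C(15,7) = (15·14·13·12·11·10·9) / 7! = 32432400 / 5040 = 6435.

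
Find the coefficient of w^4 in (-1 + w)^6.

15

The general term is C(6,j)·(-1)^j·(w)^(6-j); the w^4 term has j = 2.
C(6,2) = 15.
Coefficient = C(6,2) = 15.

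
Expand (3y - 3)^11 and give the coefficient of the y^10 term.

The general term is C(11,j)·(3y)^j·(-3)^(11-j); the y^10 term has j = 10.
C(11,10) = 11.
Coefficient = C(11,10) · 3^10 · (-3)^1 = 11 · 59049 · (-3) = -1948617.

-1948617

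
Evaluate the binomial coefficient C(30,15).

155117520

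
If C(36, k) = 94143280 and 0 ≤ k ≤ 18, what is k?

9

C(36,k) increases on 0 ≤ k ≤ 18. C(36,8) = 30260340 and C(36,9) = 94143280, so k = 9.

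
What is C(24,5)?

C(24,5) = (24·23·22·21·20) / 5! = 5100480 / 120 = 42504.

42504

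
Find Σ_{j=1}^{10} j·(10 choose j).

5120

Differentiating (1+x)^10 and setting x=1: Σ j·C(10,j) = 10·2^9 = 5120.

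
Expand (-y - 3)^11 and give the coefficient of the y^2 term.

-1082565

The general term is C(11,j)·(-y)^j·(-3)^(11-j); the y^2 term has j = 2.
C(11,2) = 55.
Coefficient = C(11,2) · (-3)^9 = 55 · (-19683) = -1082565.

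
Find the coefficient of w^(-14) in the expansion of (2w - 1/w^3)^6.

General term: C(6,j)·(2w)^j·(-1/w^3)^(6-j), with w-exponent 1j − 3(6−j) = 4j − 18.
Set 4j − 18 = -14: j = 1.
C(6,1) = 6; 2^1 = 2; (-1)^5 = -1.
Coefficient = 6 · 2 · (-1) = -12.

-12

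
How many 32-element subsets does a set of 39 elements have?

C(39,32) = C(39,7) by symmetry.
C(39,7) = (39·38·37·36·35·34·33) / 7! = 77519922480 / 5040 = 15380937.

15380937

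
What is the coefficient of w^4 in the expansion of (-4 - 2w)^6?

The general term is C(6,j)·(-4)^j·(-2w)^(6-j); the w^4 term has j = 2.
C(6,2) = 15.
Coefficient = C(6,2) · (-4)^2 · (-2)^4 = 15 · 16 · 16 = 3840.

3840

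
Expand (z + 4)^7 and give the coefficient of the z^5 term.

336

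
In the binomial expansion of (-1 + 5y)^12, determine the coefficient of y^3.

The general term is C(12,j)·(-1)^j·(5y)^(12-j); the y^3 term has j = 9.
C(12,9) = 220.
Coefficient = C(12,9) · (-1)^9 · 5^3 = 220 · (-1) · 125 = -27500.

-27500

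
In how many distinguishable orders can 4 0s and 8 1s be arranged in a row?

Choose positions for the 0s: C(12,4) = 495.

495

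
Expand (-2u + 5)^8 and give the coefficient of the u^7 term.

-5120

The general term is C(8,j)·(-2u)^j·(5)^(8-j); the u^7 term has j = 7.
C(8,7) = 8.
Coefficient = C(8,7) · (-2)^7 · 5^1 = 8 · (-128) · 5 = -5120.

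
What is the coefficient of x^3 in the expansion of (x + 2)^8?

The general term is C(8,j)·(x)^j·(2)^(8-j); the x^3 term has j = 3.
C(8,3) = 56.
Coefficient = C(8,3) · 2^5 = 56 · 32 = 1792.

1792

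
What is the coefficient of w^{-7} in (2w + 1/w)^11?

220

General term: C(11,j)·(2w)^j·(1/w)^(11-j), with w-exponent 1j − 1(11−j) = 2j − 11.
Set 2j − 11 = -7: j = 2.
C(11,2) = 55; 2^2 = 4; 1^9 = 1.
Coefficient = 55 · 4 · 1 = 220.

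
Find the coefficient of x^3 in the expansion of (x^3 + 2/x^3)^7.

280

General term: C(7,j)·(x^3)^j·(2/x^3)^(7-j), with x-exponent 3j − 3(7−j) = 6j − 21.
Set 6j − 21 = 3: j = 4.
C(7,4) = 35; 1^4 = 1; 2^3 = 8.
Coefficient = 35 · 1 · 8 = 280.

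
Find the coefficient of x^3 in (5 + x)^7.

21875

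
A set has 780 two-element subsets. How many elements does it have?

40

n(n−1)/2 = 780 ⇒ n(n−1) = 1560. Since 40·39 = 1560, n = 40.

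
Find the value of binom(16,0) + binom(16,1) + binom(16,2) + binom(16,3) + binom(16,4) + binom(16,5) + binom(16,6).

1 + 16 + 120 + 560 + 1820 + 4368 + 8008 = 14893.

14893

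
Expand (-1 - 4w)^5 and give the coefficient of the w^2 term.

-160

The general term is C(5,j)·(-1)^j·(-4w)^(5-j); the w^2 term has j = 3.
C(5,3) = 10.
Coefficient = C(5,3) · (-1)^3 · (-4)^2 = 10 · (-1) · 16 = -160.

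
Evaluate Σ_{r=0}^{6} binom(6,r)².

Σ C(6,r)² is the coefficient of x^6 in (1+x)^6(1+x)^6 = (1+x)^12, i.e. C(12,6) = 924.

924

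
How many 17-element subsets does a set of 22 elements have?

26334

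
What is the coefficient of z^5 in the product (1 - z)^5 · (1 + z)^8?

Coefficient of z^5 = Σ_{j} C(5,j)·(-1)^j·C(8,5-j)·1^(5-j) for j from 0 to 5.
= 56 + (-350) + 560 + (-280) + 40 + (-1) = 25.

25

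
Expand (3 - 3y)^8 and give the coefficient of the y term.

-52488

The general term is C(8,j)·(3)^j·(-3y)^(8-j); the y^1 term has j = 7.
C(8,7) = 8.
Coefficient = C(8,7) · 3^7 · (-3)^1 = 8 · 2187 · (-3) = -52488.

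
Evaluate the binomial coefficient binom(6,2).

15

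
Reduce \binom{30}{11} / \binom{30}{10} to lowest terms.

C(n,k+1)/C(n,k) = (n−k)/(k+1) = (30−10)/(10+1) = 20/11.

20/11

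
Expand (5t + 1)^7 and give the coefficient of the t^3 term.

4375

The general term is C(7,j)·(5t)^j·(1)^(7-j); the t^3 term has j = 3.
C(7,3) = 35.
Coefficient = C(7,3) · 5^3 = 35 · 125 = 4375.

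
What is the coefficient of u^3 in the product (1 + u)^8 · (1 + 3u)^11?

Coefficient of u^3 = Σ_{j} C(8,j)·1^j·C(11,3-j)·3^(3-j) for j from 0 to 3.
= 4455 + 3960 + 924 + 56 = 9395.

9395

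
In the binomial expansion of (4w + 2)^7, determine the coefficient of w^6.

The general term is C(7,j)·(4w)^j·(2)^(7-j); the w^6 term has j = 6.
C(7,6) = 7.
Coefficient = C(7,6) · 4^6 · 2^1 = 7 · 4096 · 2 = 57344.

57344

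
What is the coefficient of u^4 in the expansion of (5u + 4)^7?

1400000

The general term is C(7,j)·(5u)^j·(4)^(7-j); the u^4 term has j = 4.
C(7,4) = 35.
Coefficient = C(7,4) · 5^4 · 4^3 = 35 · 625 · 64 = 1400000.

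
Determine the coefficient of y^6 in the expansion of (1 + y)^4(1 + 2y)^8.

17584

Coefficient of y^6 = Σ_{j} C(4,j)·1^j·C(8,6-j)·2^(6-j) for j from 0 to 4.
= 1792 + 7168 + 6720 + 1792 + 112 = 17584.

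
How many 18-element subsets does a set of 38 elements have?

33578000610

C(38,18) = (38·37·36·35·34·33·32·31·30·29·28·27·26·25·24·23·22·21) / 18! = 214978908196382744494080000 / 6402373705728000 = 33578000610.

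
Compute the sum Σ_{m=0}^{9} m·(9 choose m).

2304

Differentiating (1+x)^9 and setting x=1: Σ m·C(9,m) = 9·2^8 = 2304.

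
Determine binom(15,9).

5005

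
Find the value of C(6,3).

20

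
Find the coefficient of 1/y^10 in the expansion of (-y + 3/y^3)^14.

2189187

General term: C(14,j)·(-y)^j·(3/y^3)^(14-j), with y-exponent 1j − 3(14−j) = 4j − 42.
Set 4j − 42 = -10: j = 8.
C(14,8) = 3003; (-1)^8 = 1; 3^6 = 729.
Coefficient = 3003 · 1 · 729 = 2189187.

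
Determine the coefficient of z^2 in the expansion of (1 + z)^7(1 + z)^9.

(1 + z)^7(1 + z)^9 = (1 + z)^16, so the coefficient of z^2 is C(16,2)·1^2 = 120·1 = 120.

120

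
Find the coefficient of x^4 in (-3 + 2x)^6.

2160

The general term is C(6,j)·(-3)^j·(2x)^(6-j); the x^4 term has j = 2.
C(6,2) = 15.
Coefficient = C(6,2) · (-3)^2 · 2^4 = 15 · 9 · 16 = 2160.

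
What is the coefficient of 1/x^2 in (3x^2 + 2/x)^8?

General term: C(8,j)·(3x^2)^j·(2/x)^(8-j), with x-exponent 2j − 1(8−j) = 3j − 8.
Set 3j − 8 = -2: j = 2.
C(8,2) = 28; 3^2 = 9; 2^6 = 64.
Coefficient = 28 · 9 · 64 = 16128.

16128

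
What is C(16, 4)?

1820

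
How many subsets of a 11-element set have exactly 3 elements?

165

Choose the 3 positions: C(11,3) = 165.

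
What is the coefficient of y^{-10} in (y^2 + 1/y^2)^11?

165

General term: C(11,j)·(y^2)^j·(1/y^2)^(11-j), with y-exponent 2j − 2(11−j) = 4j − 22.
Set 4j − 22 = -10: j = 3.
C(11,3) = 165; 1^3 = 1; 1^8 = 1.
Coefficient = 165 · 1 · 1 = 165.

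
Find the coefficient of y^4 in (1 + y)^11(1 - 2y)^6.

130

Coefficient of y^4 = Σ_{j} C(11,j)·1^j·C(6,4-j)·(-2)^(4-j) for j from 0 to 4.
= 240 + (-1760) + 3300 + (-1980) + 330 = 130.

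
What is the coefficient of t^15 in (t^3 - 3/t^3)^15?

-729729

General term: C(15,j)·(t^3)^j·(-3/t^3)^(15-j), with t-exponent 3j − 3(15−j) = 6j − 45.
Set 6j − 45 = 15: j = 10.
C(15,10) = 3003; 1^10 = 1; (-3)^5 = -243.
Coefficient = 3003 · 1 · (-243) = -729729.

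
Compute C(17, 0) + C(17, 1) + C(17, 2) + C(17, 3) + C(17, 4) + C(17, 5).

1 + 17 + 136 + 680 + 2380 + 6188 = 9402.

9402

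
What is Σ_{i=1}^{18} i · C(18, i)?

2359296

Since i·C(18,i) = 18·C(17,i−1), the sum is 18·2^17 = 18·131072 = 2359296.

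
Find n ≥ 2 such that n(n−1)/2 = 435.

30

n(n−1)/2 = 435 ⇒ n(n−1) = 870. Since 30·29 = 870, n = 30.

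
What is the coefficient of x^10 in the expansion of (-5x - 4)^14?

The general term is C(14,j)·(-5x)^j·(-4)^(14-j); the x^10 term has j = 10.
C(14,10) = 1001.
Coefficient = C(14,10) · (-5)^10 · (-4)^4 = 1001 · 9765625 · 256 = 2502500000000.

2502500000000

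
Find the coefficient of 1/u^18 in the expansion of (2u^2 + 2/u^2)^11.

General term: C(11,j)·(2u^2)^j·(2/u^2)^(11-j), with u-exponent 2j − 2(11−j) = 4j − 22.
Set 4j − 22 = -18: j = 1.
C(11,1) = 11; 2^1 = 2; 2^10 = 1024.
Coefficient = 11 · 2 · 1024 = 22528.

22528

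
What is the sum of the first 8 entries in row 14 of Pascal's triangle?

1 + 14 + 91 + 364 + 1001 + 2002 + 3003 + 3432 = 9908.

9908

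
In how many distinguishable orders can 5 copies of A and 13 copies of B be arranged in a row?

Choose positions for the A's: C(18,5) = 8568.

8568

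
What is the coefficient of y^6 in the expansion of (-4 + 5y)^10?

840000000

The general term is C(10,j)·(-4)^j·(5y)^(10-j); the y^6 term has j = 4.
C(10,4) = 210.
Coefficient = C(10,4) · (-4)^4 · 5^6 = 210 · 256 · 15625 = 840000000.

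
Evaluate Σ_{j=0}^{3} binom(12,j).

1 + 12 + 66 + 220 = 299.

299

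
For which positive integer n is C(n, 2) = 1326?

n(n−1)/2 = 1326 ⇒ n(n−1) = 2652. Since 52·51 = 2652, n = 52.

52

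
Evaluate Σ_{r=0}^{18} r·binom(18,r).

2359296

Differentiating (1+x)^18 and setting x=1: Σ r·C(18,r) = 18·2^17 = 2359296.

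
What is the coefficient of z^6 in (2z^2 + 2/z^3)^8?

General term: C(8,j)·(2z^2)^j·(2/z^3)^(8-j), with z-exponent 2j − 3(8−j) = 5j − 24.
Set 5j − 24 = 6: j = 6.
C(8,6) = 28; 2^6 = 64; 2^2 = 4.
Coefficient = 28 · 64 · 4 = 7168.

7168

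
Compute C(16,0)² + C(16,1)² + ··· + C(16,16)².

Σ C(16,k)² is the coefficient of x^16 in (1+x)^16(1+x)^16 = (1+x)^32, i.e. C(32,16) = 601080390.

601080390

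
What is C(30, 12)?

86493225

C(30,12) = (30·29·28·27·26·25·24·23·22·21·20·19) / 12! = 41430393164160000 / 479001600 = 86493225.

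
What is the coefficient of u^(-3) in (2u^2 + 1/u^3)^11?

General term: C(11,j)·(2u^2)^j·(1/u^3)^(11-j), with u-exponent 2j − 3(11−j) = 5j − 33.
Set 5j − 33 = -3: j = 6.
C(11,6) = 462; 2^6 = 64; 1^5 = 1.
Coefficient = 462 · 64 · 1 = 29568.

29568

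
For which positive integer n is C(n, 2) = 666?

37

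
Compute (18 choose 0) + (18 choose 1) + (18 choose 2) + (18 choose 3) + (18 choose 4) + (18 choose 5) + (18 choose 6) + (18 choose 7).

63004

1 + 18 + 153 + 816 + 3060 + 8568 + 18564 + 31824 = 63004.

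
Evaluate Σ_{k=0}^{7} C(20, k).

137980

1 + 20 + 190 + 1140 + 4845 + 15504 + 38760 + 77520 = 137980.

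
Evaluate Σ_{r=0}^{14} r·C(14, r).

Since r·C(14,r) = 14·C(13,r−1), the sum is 14·2^13 = 14·8192 = 114688.

114688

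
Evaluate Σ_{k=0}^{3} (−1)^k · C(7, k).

-20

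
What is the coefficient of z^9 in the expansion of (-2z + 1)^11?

The general term is C(11,j)·(-2z)^j·(1)^(11-j); the z^9 term has j = 9.
C(11,9) = 55.
Coefficient = C(11,9) · (-2)^9 = 55 · (-512) = -28160.

-28160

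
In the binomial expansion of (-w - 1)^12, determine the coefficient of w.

The general term is C(12,j)·(-w)^j·(-1)^(12-j); the w^1 term has j = 1.
C(12,1) = 12.
Coefficient = C(12,1) · (-1)^1 · (-1)^11 = 12 · (-1) · (-1) = 12.

12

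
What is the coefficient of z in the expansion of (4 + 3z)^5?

3840

The general term is C(5,j)·(4)^j·(3z)^(5-j); the z^1 term has j = 4.
C(5,4) = 5.
Coefficient = C(5,4) · 4^4 · 3^1 = 5 · 256 · 3 = 3840.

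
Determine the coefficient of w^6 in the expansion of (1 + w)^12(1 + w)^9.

54264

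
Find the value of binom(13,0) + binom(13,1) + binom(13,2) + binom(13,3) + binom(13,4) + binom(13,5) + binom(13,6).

4096

1 + 13 + 78 + 286 + 715 + 1287 + 1716 = 4096.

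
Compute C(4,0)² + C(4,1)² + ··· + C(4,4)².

By Vandermonde's identity, Σ C(4,i)² = C(8,4) = 70.

70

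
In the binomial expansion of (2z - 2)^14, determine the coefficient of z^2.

1490944

The general term is C(14,j)·(2z)^j·(-2)^(14-j); the z^2 term has j = 2.
C(14,2) = 91.
Coefficient = C(14,2) · 2^2 · (-2)^12 = 91 · 4 · 4096 = 1490944.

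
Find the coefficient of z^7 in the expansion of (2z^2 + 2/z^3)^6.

384

General term: C(6,j)·(2z^2)^j·(2/z^3)^(6-j), with z-exponent 2j − 3(6−j) = 5j − 18.
Set 5j − 18 = 7: j = 5.
C(6,5) = 6; 2^5 = 32; 2^1 = 2.
Coefficient = 6 · 32 · 2 = 384.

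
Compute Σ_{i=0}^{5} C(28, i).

122438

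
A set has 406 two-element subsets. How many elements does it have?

29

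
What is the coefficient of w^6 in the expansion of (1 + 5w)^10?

The general term is C(10,j)·(1)^j·(5w)^(10-j); the w^6 term has j = 4.
C(10,4) = 210.
Coefficient = C(10,4) · 5^6 = 210 · 15625 = 3281250.

3281250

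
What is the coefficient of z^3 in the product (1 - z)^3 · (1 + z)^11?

Coefficient of z^3 = Σ_{j} C(3,j)·(-1)^j·C(11,3-j)·1^(3-j) for j from 0 to 3.
= 165 + (-165) + 33 + (-1) = 32.

32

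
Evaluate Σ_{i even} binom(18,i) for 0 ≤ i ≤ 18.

131072

Half of (1+1)^18 + (1−1)^18 gives the even-index sum: 2^17 = 131072.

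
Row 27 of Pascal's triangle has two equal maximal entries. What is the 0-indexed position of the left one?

For odd n = 27, C(27,j) peaks at j = (n−1)/2 and (n+1)/2; the smaller is 13.

13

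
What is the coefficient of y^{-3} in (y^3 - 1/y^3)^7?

35

General term: C(7,j)·(y^3)^j·(-1/y^3)^(7-j), with y-exponent 3j − 3(7−j) = 6j − 21.
Set 6j − 21 = -3: j = 3.
C(7,3) = 35; 1^3 = 1; (-1)^4 = 1.
Coefficient = 35 · 1 · 1 = 35.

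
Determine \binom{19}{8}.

75582

C(19,8) = (19·18·17·16·15·14·13·12) / 8! = 3047466240 / 40320 = 75582.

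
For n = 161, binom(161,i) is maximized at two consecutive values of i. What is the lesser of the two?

For odd n = 161, C(161,i) peaks at i = (n−1)/2 and (n+1)/2; the lesser is 80.

80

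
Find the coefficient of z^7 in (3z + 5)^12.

5412825000

The general term is C(12,j)·(3z)^j·(5)^(12-j); the z^7 term has j = 7.
C(12,7) = 792.
Coefficient = C(12,7) · 3^7 · 5^5 = 792 · 2187 · 3125 = 5412825000.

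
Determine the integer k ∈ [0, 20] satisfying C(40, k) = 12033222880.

C(40,k) increases on 0 ≤ k ≤ 20. C(40,12) = 5586853480 and C(40,13) = 12033222880, so k = 13.

13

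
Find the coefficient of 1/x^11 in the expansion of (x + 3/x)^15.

General term: C(15,j)·(x)^j·(3/x)^(15-j), with x-exponent 1j − 1(15−j) = 2j − 15.
Set 2j − 15 = -11: j = 2.
C(15,2) = 105; 1^2 = 1; 3^13 = 1594323.
Coefficient = 105 · 1 · 1594323 = 167403915.

167403915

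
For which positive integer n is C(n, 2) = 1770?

n(n−1)/2 = 1770 ⇒ n(n−1) = 3540. Since 60·59 = 3540, n = 60.

60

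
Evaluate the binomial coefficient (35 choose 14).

2319959400

C(35,14) = (35·34·33·32·31·30·29·28·27·26·25·24·23·22) / 14! = 202250096145377280000 / 87178291200 = 2319959400.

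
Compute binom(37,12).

C(37,12) = (37·36·35·34·33·32·31·30·29·28·27·26) / 12! = 887342319056793600 / 479001600 = 1852482996.

1852482996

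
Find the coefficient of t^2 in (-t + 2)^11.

28160

The general term is C(11,j)·(-t)^j·(2)^(11-j); the t^2 term has j = 2.
C(11,2) = 55.
Coefficient = C(11,2) · 2^9 = 55 · 512 = 28160.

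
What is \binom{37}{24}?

3562467300

C(37,24) = C(37,13) by symmetry.
C(37,13) = (37·36·35·34·33·32·31·30·29·28·27·26·25) / 13! = 22183557976419840000 / 6227020800 = 3562467300.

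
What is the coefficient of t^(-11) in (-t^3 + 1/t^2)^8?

General term: C(8,j)·(-t^3)^j·(1/t^2)^(8-j), with t-exponent 3j − 2(8−j) = 5j − 16.
Set 5j − 16 = -11: j = 1.
C(8,1) = 8; (-1)^1 = -1; 1^7 = 1.
Coefficient = 8 · (-1) · 1 = -8.

-8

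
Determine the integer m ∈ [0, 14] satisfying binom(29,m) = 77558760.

C(29,m) increases on 0 ≤ m ≤ 14. C(29,13) = 67863915 and C(29,14) = 77558760, so m = 14.

14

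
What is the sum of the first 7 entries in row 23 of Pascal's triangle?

1 + 23 + 253 + 1771 + 8855 + 33649 + 100947 = 145499.

145499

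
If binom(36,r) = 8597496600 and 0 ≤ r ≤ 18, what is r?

17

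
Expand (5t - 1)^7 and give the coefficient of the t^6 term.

The general term is C(7,j)·(5t)^j·(-1)^(7-j); the t^6 term has j = 6.
C(7,6) = 7.
Coefficient = C(7,6) · 5^6 · (-1)^1 = 7 · 15625 · (-1) = -109375.

-109375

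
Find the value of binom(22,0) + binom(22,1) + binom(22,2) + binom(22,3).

1794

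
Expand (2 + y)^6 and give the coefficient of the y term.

The general term is C(6,j)·(2)^j·(y)^(6-j); the y^1 term has j = 5.
C(6,5) = 6.
Coefficient = C(6,5) · 2^5 = 6 · 32 = 192.

192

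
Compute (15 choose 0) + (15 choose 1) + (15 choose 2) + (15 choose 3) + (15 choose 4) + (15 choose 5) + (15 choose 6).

1 + 15 + 105 + 455 + 1365 + 3003 + 5005 = 9949.

9949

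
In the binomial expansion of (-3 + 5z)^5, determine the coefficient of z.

2025

The general term is C(5,j)·(-3)^j·(5z)^(5-j); the z^1 term has j = 4.
C(5,4) = 5.
Coefficient = C(5,4) · (-3)^4 · 5^1 = 5 · 81 · 5 = 2025.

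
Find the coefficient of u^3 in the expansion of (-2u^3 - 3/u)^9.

-489888

General term: C(9,j)·(-2u^3)^j·(-3/u)^(9-j), with u-exponent 3j − 1(9−j) = 4j − 9.
Set 4j − 9 = 3: j = 3.
C(9,3) = 84; (-2)^3 = -8; (-3)^6 = 729.
Coefficient = 84 · (-8) · 729 = -489888.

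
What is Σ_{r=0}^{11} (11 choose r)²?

705432

Σ C(11,r)² is the coefficient of x^11 in (1+x)^11(1+x)^11 = (1+x)^22, i.e. C(22,11) = 705432.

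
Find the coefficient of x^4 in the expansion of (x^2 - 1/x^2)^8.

General term: C(8,j)·(x^2)^j·(-1/x^2)^(8-j), with x-exponent 2j − 2(8−j) = 4j − 16.
Set 4j − 16 = 4: j = 5.
C(8,5) = 56; 1^5 = 1; (-1)^3 = -1.
Coefficient = 56 · 1 · (-1) = -56.

-56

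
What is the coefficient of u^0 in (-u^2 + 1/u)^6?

15

General term: C(6,j)·(-u^2)^j·(1/u)^(6-j), with u-exponent 2j − 1(6−j) = 3j − 6.
Set 3j − 6 = 0: j = 2.
C(6,2) = 15; (-1)^2 = 1; 1^4 = 1.
Coefficient = 15 · 1 · 1 = 15.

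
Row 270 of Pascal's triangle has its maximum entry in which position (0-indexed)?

C(270,j) is maximized at j = 270/2 = 135.

135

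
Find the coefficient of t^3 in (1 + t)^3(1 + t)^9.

220

Coefficient of t^3 = Σ_{j} C(3,j)·C(9,3-j) for j from 0 to 3.
= 84 + 108 + 27 + 1 = 220.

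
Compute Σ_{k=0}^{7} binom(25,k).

1 + 25 + 300 + 2300 + 12650 + 53130 + 177100 + 480700 = 726206.

726206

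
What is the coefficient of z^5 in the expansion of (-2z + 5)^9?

The general term is C(9,j)·(-2z)^j·(5)^(9-j); the z^5 term has j = 5.
C(9,5) = 126.
Coefficient = C(9,5) · (-2)^5 · 5^4 = 126 · (-32) · 625 = -2520000.

-2520000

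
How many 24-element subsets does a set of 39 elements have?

25140840660

C(39,24) = C(39,15) by symmetry.
C(39,15) = (39·38·37·36·35·34·33·32·31·30·29·28·27·26·25) / 15! = 32876032921054202880000 / 1307674368000 = 25140840660.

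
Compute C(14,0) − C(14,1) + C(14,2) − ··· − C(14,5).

-1287

The partial alternating sum Σ_{k=0}^{5} (−1)^k C(14,k) = (−1)^5 C(13,5) = -1287.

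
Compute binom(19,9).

92378

C(19,9) = (19·18·17·16·15·14·13·12·11) / 9! = 33522128640 / 362880 = 92378.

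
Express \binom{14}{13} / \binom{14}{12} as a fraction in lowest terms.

C(n,k+1)/C(n,k) = (n−k)/(k+1) = (14−12)/(12+1) = 2/13.

2/13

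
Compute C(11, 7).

330

C(11,7) = C(11,4) by symmetry.
C(11,4) = (11·10·9·8) / 4! = 7920 / 24 = 330.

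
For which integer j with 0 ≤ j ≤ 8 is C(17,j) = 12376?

C(17,j) increases on 0 ≤ j ≤ 8. C(17,5) = 6188 and C(17,6) = 12376, so j = 6.

6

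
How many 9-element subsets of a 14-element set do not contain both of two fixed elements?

All 9-subsets: C(14,9) = 2002. Those containing both fixed elements: C(12,7) = 792.
2002 − 792 = 1210.

1210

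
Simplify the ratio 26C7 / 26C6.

C(n,k+1)/C(n,k) = (n−k)/(k+1) = (26−6)/(6+1) = 20/7.

20/7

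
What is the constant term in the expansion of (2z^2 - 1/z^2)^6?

General term: C(6,j)·(2z^2)^j·(-1/z^2)^(6-j), with z-exponent 2j − 2(6−j) = 4j − 12.
Set 4j − 12 = 0: j = 3.
C(6,3) = 20; 2^3 = 8; (-1)^3 = -1.
Coefficient = 20 · 8 · (-1) = -160.

-160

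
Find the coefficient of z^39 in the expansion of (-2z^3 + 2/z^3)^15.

491520

General term: C(15,j)·(-2z^3)^j·(2/z^3)^(15-j), with z-exponent 3j − 3(15−j) = 6j − 45.
Set 6j − 45 = 39: j = 14.
C(15,14) = 15; (-2)^14 = 16384; 2^1 = 2.
Coefficient = 15 · 16384 · 2 = 491520.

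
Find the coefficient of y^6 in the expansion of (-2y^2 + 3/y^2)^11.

-3421440

General term: C(11,j)·(-2y^2)^j·(3/y^2)^(11-j), with y-exponent 2j − 2(11−j) = 4j − 22.
Set 4j − 22 = 6: j = 7.
C(11,7) = 330; (-2)^7 = -128; 3^4 = 81.
Coefficient = 330 · (-128) · 81 = -3421440.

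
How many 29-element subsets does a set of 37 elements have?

38608020

C(37,29) = C(37,8) by symmetry.
C(37,8) = (37·36·35·34·33·32·31·30) / 8! = 1556675366400 / 40320 = 38608020.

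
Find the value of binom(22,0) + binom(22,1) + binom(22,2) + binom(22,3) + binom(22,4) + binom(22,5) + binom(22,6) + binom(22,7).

280600

1 + 22 + 231 + 1540 + 7315 + 26334 + 74613 + 170544 = 280600.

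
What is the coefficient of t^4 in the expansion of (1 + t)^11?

The general term is C(11,j)·(1)^j·(t)^(11-j); the t^4 term has j = 7.
C(11,7) = 330.
Coefficient = C(11,7) = 330.

330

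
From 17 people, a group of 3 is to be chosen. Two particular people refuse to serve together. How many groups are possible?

665

All 3-subsets: C(17,3) = 680. Those containing both fixed elements: C(15,1) = 15.
680 − 15 = 665.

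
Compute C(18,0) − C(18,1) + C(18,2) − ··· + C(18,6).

12376

The partial alternating sum Σ_{k=0}^{6} (−1)^k C(18,k) = (−1)^6 C(17,6) = 12376.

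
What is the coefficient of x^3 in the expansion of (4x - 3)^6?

The general term is C(6,j)·(4x)^j·(-3)^(6-j); the x^3 term has j = 3.
C(6,3) = 20.
Coefficient = C(6,3) · 4^3 · (-3)^3 = 20 · 64 · (-27) = -34560.

-34560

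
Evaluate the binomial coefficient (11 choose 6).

C(11,6) = C(11,5) by symmetry.
C(11,5) = (11·10·9·8·7) / 5! = 55440 / 120 = 462.

462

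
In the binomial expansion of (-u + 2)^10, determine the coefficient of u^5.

-8064

The general term is C(10,j)·(-u)^j·(2)^(10-j); the u^5 term has j = 5.
C(10,5) = 252.
Coefficient = C(10,5) · (-1)^5 · 2^5 = 252 · (-1) · 32 = -8064.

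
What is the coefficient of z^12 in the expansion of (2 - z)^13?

The general term is C(13,j)·(2)^j·(-z)^(13-j); the z^12 term has j = 1.
C(13,1) = 13.
Coefficient = C(13,1) · 2^1 = 13 · 2 = 26.

26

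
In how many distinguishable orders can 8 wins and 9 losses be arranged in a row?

24310

Choose positions for the wins: C(17,8) = 24310.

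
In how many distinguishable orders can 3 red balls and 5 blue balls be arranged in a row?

56

Choose positions for the red balls: C(8,3) = 56.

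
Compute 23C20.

1771

C(23,20) = C(23,3) by symmetry.
C(23,3) = (23·22·21) / 3! = 10626 / 6 = 1771.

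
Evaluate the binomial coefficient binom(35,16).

4059928950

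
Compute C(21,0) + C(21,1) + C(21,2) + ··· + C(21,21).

The entries of row 21 sum to 2^21 = 2097152.

2097152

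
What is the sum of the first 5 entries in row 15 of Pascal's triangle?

1941

1 + 15 + 105 + 455 + 1365 = 1941.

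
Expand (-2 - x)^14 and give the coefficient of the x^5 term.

The general term is C(14,j)·(-2)^j·(-x)^(14-j); the x^5 term has j = 9.
C(14,9) = 2002.
Coefficient = C(14,9) · (-2)^9 · (-1)^5 = 2002 · (-512) · (-1) = 1025024.

1025024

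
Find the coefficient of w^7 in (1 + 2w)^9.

The general term is C(9,j)·(1)^j·(2w)^(9-j); the w^7 term has j = 2.
C(9,2) = 36.
Coefficient = C(9,2) · 2^7 = 36 · 128 = 4608.

4608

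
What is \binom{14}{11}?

C(14,11) = C(14,3) by symmetry.
C(14,3) = (14·13·12) / 3! = 2184 / 6 = 364.

364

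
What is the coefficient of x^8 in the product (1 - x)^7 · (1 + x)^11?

Coefficient of x^8 = Σ_{j} C(7,j)·(-1)^j·C(11,8-j)·1^(8-j) for j from 0 to 7.
= 165 + (-2310) + 9702 + (-16170) + 11550 + (-3465) + 385 + (-11) = -154.

-154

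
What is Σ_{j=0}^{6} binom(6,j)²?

924

Σ C(6,j)² is the coefficient of x^6 in (1+x)^6(1+x)^6 = (1+x)^12, i.e. C(12,6) = 924.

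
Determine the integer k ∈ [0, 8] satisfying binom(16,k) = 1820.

4

C(16,k) increases on 0 ≤ k ≤ 8. C(16,3) = 560 and C(16,4) = 1820, so k = 4.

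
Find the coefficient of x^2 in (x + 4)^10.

2949120

The general term is C(10,j)·(x)^j·(4)^(10-j); the x^2 term has j = 2.
C(10,2) = 45.
Coefficient = C(10,2) · 4^8 = 45 · 65536 = 2949120.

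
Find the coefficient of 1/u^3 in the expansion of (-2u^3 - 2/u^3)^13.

-14057472

General term: C(13,j)·(-2u^3)^j·(-2/u^3)^(13-j), with u-exponent 3j − 3(13−j) = 6j − 39.
Set 6j − 39 = -3: j = 6.
C(13,6) = 1716; (-2)^6 = 64; (-2)^7 = -128.
Coefficient = 1716 · 64 · (-128) = -14057472.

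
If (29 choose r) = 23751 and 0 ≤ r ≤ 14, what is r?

4

C(29,r) increases on 0 ≤ r ≤ 14. C(29,3) = 3654 and C(29,4) = 23751, so r = 4.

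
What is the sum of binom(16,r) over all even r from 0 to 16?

Half of (1+1)^16 + (1−1)^16 gives the even-index sum: 2^15 = 32768.

32768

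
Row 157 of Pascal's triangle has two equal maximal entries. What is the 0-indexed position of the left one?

For odd n = 157, C(157,m) peaks at m = (n−1)/2 and (n+1)/2; the lower is 78.

78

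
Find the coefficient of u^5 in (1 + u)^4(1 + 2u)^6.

2364

Coefficient of u^5 = Σ_{j} C(4,j)·1^j·C(6,5-j)·2^(5-j) for j from 0 to 4.
= 192 + 960 + 960 + 240 + 12 = 2364.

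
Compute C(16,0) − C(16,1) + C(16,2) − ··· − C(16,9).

The partial alternating sum Σ_{k=0}^{9} (−1)^k C(16,k) = (−1)^9 C(15,9) = -5005.

-5005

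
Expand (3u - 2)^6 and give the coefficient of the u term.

-576

The general term is C(6,j)·(3u)^j·(-2)^(6-j); the u^1 term has j = 1.
C(6,1) = 6.
Coefficient = C(6,1) · 3^1 · (-2)^5 = 6 · 3 · (-32) = -576.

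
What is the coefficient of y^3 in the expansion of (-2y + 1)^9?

The general term is C(9,j)·(-2y)^j·(1)^(9-j); the y^3 term has j = 3.
C(9,3) = 84.
Coefficient = C(9,3) · (-2)^3 = 84 · (-8) = -672.

-672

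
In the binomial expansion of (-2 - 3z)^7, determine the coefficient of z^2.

The general term is C(7,j)·(-2)^j·(-3z)^(7-j); the z^2 term has j = 5.
C(7,5) = 21.
Coefficient = C(7,5) · (-2)^5 · (-3)^2 = 21 · (-32) · 9 = -6048.

-6048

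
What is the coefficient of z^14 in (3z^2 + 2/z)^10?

1180980

General term: C(10,j)·(3z^2)^j·(2/z)^(10-j), with z-exponent 2j − 1(10−j) = 3j − 10.
Set 3j − 10 = 14: j = 8.
C(10,8) = 45; 3^8 = 6561; 2^2 = 4.
Coefficient = 45 · 6561 · 4 = 1180980.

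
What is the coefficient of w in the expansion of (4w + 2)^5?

The general term is C(5,j)·(4w)^j·(2)^(5-j); the w^1 term has j = 1.
C(5,1) = 5.
Coefficient = C(5,1) · 4^1 · 2^4 = 5 · 4 · 16 = 320.

320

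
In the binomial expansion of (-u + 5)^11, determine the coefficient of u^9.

-1375

The general term is C(11,j)·(-u)^j·(5)^(11-j); the u^9 term has j = 9.
C(11,9) = 55.
Coefficient = C(11,9) · (-1)^9 · 5^2 = 55 · (-1) · 25 = -1375.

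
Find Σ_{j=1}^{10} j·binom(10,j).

5120

Differentiating (1+x)^10 and setting x=1: Σ j·C(10,j) = 10·2^9 = 5120.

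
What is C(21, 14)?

C(21,14) = C(21,7) by symmetry.
C(21,7) = (21·20·19·18·17·16·15) / 7! = 586051200 / 5040 = 116280.

116280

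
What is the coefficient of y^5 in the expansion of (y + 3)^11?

336798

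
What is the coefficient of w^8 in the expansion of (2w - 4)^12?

32440320

The general term is C(12,j)·(2w)^j·(-4)^(12-j); the w^8 term has j = 8.
C(12,8) = 495.
Coefficient = C(12,8) · 2^8 · (-4)^4 = 495 · 256 · 256 = 32440320.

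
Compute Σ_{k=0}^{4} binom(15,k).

1 + 15 + 105 + 455 + 1365 = 1941.

1941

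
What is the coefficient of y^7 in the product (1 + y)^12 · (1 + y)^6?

(1 + y)^12(1 + y)^6 = (1 + y)^18, so the coefficient of y^7 is C(18,7)·1^7 = 31824·1 = 31824.

31824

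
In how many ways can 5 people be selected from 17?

This is C(17,5) = 6188.

6188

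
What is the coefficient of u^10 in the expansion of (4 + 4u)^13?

19193135104

The general term is C(13,j)·(4)^j·(4u)^(13-j); the u^10 term has j = 3.
C(13,3) = 286.
Coefficient = C(13,3) · 4^3 · 4^10 = 286 · 64 · 1048576 = 19193135104.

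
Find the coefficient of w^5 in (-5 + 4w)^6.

The general term is C(6,j)·(-5)^j·(4w)^(6-j); the w^5 term has j = 1.
C(6,1) = 6.
Coefficient = C(6,1) · (-5)^1 · 4^5 = 6 · (-5) · 1024 = -30720.

-30720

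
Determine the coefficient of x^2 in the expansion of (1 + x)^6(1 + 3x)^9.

Coefficient of x^2 = Σ_{j} C(6,j)·1^j·C(9,2-j)·3^(2-j) for j from 0 to 2.
= 324 + 162 + 15 = 501.

501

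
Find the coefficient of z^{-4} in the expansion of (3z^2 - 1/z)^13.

7722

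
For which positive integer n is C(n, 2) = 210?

21

n(n−1)/2 = 210 ⇒ n(n−1) = 420. Since 21·20 = 420, n = 21.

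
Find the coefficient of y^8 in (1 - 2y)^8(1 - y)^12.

Coefficient of y^8 = Σ_{j} C(8,j)·(-2)^j·C(12,8-j)·(-1)^(8-j) for j from 0 to 8.
= 495 + 12672 + 103488 + 354816 + 554400 + 394240 + 118272 + 12288 + 256 = 1550927.

1550927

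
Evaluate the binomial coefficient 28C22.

C(28,22) = C(28,6) by symmetry.
C(28,6) = (28·27·26·25·24·23) / 6! = 271252800 / 720 = 376740.

376740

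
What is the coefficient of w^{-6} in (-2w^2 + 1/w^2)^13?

General term: C(13,j)·(-2w^2)^j·(1/w^2)^(13-j), with w-exponent 2j − 2(13−j) = 4j − 26.
Set 4j − 26 = -6: j = 5.
C(13,5) = 1287; (-2)^5 = -32; 1^8 = 1.
Coefficient = 1287 · (-32) · 1 = -41184.

-41184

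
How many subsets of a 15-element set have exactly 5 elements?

Choose the 5 positions: C(15,5) = 3003.

3003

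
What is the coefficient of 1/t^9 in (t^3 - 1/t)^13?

13

General term: C(13,j)·(t^3)^j·(-1/t)^(13-j), with t-exponent 3j − 1(13−j) = 4j − 13.
Set 4j − 13 = -9: j = 1.
C(13,1) = 13; 1^1 = 1; (-1)^12 = 1.
Coefficient = 13 · 1 · 1 = 13.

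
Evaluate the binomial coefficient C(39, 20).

C(39,20) = C(39,19) by symmetry.
C(39,19) = (39·38·37·36·35·34·33·32·31·30·29·28·27·26·25·24·23·22·21) / 19! = 8384177419658927035269120000 / 121645100408832000 = 68923264410.

68923264410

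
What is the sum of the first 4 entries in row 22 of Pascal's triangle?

1794

1 + 22 + 231 + 1540 = 1794.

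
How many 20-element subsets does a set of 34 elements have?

1391975640

C(34,20) = C(34,14) by symmetry.
C(34,14) = (34·33·32·31·30·29·28·27·26·25·24·23·22·21) / 14! = 121350057687226368000 / 87178291200 = 1391975640.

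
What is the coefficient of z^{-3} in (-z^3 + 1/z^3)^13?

General term: C(13,j)·(-z^3)^j·(1/z^3)^(13-j), with z-exponent 3j − 3(13−j) = 6j − 39.
Set 6j − 39 = -3: j = 6.
C(13,6) = 1716; (-1)^6 = 1; 1^7 = 1.
Coefficient = 1716 · 1 · 1 = 1716.

1716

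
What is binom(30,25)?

142506

C(30,25) = C(30,5) by symmetry.
C(30,5) = (30·29·28·27·26) / 5! = 17100720 / 120 = 142506.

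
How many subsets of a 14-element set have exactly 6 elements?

Choose the 6 positions: C(14,6) = 3003.

3003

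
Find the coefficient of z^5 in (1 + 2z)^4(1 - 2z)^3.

Coefficient of z^5 = Σ_{j} C(4,j)·2^j·C(3,5-j)·(-2)^(5-j) for j from 2 to 4.
= (-192) + 384 + (-96) = 96.

96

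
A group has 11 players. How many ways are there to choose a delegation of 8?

165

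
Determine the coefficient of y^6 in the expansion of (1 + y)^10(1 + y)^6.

(1 + y)^10(1 + y)^6 = (1 + y)^16, so the coefficient of y^6 is C(16,6)·1^6 = 8008·1 = 8008.

8008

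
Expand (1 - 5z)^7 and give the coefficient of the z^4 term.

21875

The general term is C(7,j)·(1)^j·(-5z)^(7-j); the z^4 term has j = 3.
C(7,3) = 35.
Coefficient = C(7,3) · (-5)^4 = 35 · 625 = 21875.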